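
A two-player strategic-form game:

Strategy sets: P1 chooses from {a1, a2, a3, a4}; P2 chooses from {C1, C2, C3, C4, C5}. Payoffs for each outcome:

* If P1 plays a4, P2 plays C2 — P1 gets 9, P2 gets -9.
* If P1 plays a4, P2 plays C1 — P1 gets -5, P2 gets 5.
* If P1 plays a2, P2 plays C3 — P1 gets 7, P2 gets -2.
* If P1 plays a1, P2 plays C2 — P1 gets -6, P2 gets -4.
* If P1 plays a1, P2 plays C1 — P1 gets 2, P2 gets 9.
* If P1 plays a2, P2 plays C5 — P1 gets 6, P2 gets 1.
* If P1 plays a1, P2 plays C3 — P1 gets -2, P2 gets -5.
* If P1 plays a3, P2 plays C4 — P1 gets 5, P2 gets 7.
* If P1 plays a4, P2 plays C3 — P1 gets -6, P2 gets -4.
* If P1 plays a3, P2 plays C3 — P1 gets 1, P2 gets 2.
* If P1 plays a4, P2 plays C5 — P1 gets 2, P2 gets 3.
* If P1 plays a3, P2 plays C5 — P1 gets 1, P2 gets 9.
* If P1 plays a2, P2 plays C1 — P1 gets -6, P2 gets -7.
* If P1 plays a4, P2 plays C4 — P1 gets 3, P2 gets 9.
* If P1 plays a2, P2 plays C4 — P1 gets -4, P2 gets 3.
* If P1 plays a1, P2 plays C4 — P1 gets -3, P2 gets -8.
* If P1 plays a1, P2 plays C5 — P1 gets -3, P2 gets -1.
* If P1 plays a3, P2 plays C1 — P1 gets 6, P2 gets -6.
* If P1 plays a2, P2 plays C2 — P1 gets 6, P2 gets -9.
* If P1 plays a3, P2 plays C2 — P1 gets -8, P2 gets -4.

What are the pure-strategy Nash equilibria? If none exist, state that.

There is no pure-strategy Nash equilibrium.

P1 against C1: payoffs 2, -6, 6, -5 → best response a3.
P1 against C2: payoffs -6, 6, -8, 9 → best response a4.
P1 against C3: payoffs -2, 7, 1, -6 → best response a2.
P1 against C4: payoffs -3, -4, 5, 3 → best response a3.
P1 against C5: payoffs -3, 6, 1, 2 → best response a2.
P2 against a1: payoffs 9, -4, -5, -8, -1 → best response C1.
P2 against a2: payoffs -7, -9, -2, 3, 1 → best response C4.
P2 against a3: payoffs -6, -4, 2, 7, 9 → best response C5.
P2 against a4: payoffs 5, -9, -4, 9, 3 → best response C4.
No profile is a mutual best response for all players.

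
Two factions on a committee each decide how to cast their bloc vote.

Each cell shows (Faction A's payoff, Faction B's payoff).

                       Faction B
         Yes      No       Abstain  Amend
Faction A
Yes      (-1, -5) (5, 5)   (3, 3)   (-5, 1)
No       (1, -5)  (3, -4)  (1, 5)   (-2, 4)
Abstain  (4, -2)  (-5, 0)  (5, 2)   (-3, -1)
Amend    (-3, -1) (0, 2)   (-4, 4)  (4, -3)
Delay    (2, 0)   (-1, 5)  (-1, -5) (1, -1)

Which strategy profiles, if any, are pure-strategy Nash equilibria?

Pure-strategy Nash equilibria: (Yes, No) and (Abstain, Abstain)

For each player, find the best response to each opponent profile; mutual best responses are the pure NE.
Faction A against Yes: payoffs -1, 1, 4, -3, 2 → best response Abstain.
Faction A against No: payoffs 5, 3, -5, 0, -1 → best response Yes.
Faction A against Abstain: payoffs 3, 1, 5, -4, -1 → best response Abstain.
Faction A against Amend: payoffs -5, -2, -3, 4, 1 → best response Amend.
Faction B against Yes: payoffs -5, 5, 3, 1 → best response No.
Faction B against No: payoffs -5, -4, 5, 4 → best response Abstain.
Faction B against Abstain: payoffs -2, 0, 2, -1 → best response Abstain.
Faction B against Amend: payoffs -1, 2, 4, -3 → best response Abstain.
Faction B against Delay: payoffs 0, 5, -5, -1 → best response No.
Mutual best responses: (Yes, No); (Abstain, Abstain).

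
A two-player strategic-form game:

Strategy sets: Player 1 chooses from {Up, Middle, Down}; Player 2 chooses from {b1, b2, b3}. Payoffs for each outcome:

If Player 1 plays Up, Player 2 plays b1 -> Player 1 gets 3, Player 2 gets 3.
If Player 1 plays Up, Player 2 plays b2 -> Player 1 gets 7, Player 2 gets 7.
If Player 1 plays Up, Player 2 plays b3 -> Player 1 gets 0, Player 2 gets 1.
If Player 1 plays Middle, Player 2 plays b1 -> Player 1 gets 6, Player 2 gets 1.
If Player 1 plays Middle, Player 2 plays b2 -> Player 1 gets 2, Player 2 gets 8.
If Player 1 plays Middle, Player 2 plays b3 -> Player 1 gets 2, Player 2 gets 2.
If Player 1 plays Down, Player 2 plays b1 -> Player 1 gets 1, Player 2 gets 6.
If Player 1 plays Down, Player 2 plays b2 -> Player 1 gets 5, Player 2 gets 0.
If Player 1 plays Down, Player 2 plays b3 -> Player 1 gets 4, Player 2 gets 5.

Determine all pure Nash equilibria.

(Up, b2)

(Up, b1): Player 1 can switch to Middle (3 → 6). Not NE.
(Up, b2): Player 1 gets 7, best alternative 5; Player 2 gets 7, best alternative 3. No profitable deviation — NE.
(Up, b3): Player 1 can switch to Middle (0 → 2). Not NE.
(Middle, b1): Player 2 can switch to b2 (1 → 8). Not NE.
(Middle, b2): Player 1 can switch to Up (2 → 7). Not NE.
(Middle, b3): Player 1 can switch to Down (2 → 4). Not NE.
(Down, b1): Player 1 can switch to Up (1 → 3). Not NE.
(Down, b2): Player 1 can switch to Up (5 → 7). Not NE.
(Down, b3): Player 2 can switch to b1 (5 → 6). Not NE.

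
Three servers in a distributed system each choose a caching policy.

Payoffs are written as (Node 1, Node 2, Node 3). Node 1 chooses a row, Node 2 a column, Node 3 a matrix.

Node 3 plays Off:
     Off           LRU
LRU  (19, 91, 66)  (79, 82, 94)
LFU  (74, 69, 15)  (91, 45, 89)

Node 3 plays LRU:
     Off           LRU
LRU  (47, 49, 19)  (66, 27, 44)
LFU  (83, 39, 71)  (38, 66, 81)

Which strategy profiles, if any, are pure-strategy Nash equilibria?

(LRU, Off, Off): Node 1 can switch to LFU (19 → 74). Not NE.
(LRU, Off, LRU): Node 1 can switch to LFU (47 → 83). Not NE.
(LRU, LRU, Off): Node 1 can switch to LFU (79 → 91). Not NE.
(LRU, LRU, LRU): Node 2 can switch to Off (27 → 49). Not NE.
(LFU, Off, Off): Node 3 can switch to LRU (15 → 71). Not NE.
(LFU, Off, LRU): Node 2 can switch to LRU (39 → 66). Not NE.
(LFU, LRU, Off): Node 2 can switch to Off (45 → 69). Not NE.
(LFU, LRU, LRU): Node 1 can switch to LRU (38 → 66). Not NE.

No pure-strategy Nash equilibrium.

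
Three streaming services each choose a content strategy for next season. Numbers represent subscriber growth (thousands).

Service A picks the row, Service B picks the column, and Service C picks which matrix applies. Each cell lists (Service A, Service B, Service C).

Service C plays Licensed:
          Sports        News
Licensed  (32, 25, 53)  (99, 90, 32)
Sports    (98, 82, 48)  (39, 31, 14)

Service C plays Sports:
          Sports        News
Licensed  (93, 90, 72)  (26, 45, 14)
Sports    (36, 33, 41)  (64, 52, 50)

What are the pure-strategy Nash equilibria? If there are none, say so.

Pure-strategy Nash equilibria: (Licensed, Sports, Sports), (Licensed, News, Licensed), (Sports, Sports, Licensed), (Sports, News, Sports)

Service A against (Sports, Licensed): payoffs 32, 98 → best response Sports.
Service A against (Sports, Sports): payoffs 93, 36 → best response Licensed.
Service A against (News, Licensed): payoffs 99, 39 → best response Licensed.
Service A against (News, Sports): payoffs 26, 64 → best response Sports.
Service B against (Licensed, Licensed): payoffs 25, 90 → best response News.
Service B against (Licensed, Sports): payoffs 90, 45 → best response Sports.
Service B against (Sports, Licensed): payoffs 82, 31 → best response Sports.
Service B against (Sports, Sports): payoffs 33, 52 → best response News.
Service C against (Licensed, Sports): payoffs 53, 72 → best response Sports.
Service C against (Licensed, News): payoffs 32, 14 → best response Licensed.
Service C against (Sports, Sports): payoffs 48, 41 → best response Licensed.
Service C against (Sports, News): payoffs 14, 50 → best response Sports.
Mutual best responses: (Licensed, Sports, Sports); (Licensed, News, Licensed); (Sports, Sports, Licensed); (Sports, News, Sports).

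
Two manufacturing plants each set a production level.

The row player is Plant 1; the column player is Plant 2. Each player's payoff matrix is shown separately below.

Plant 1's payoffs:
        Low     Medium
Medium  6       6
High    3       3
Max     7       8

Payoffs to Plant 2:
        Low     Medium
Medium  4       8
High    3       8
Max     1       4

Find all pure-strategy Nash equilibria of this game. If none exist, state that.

Pure NE: (Max, Medium)

Mark each player's best response to every combination of opponents' strategies; a profile where every player is best-responding is a pure Nash equilibrium.
Plant 1 against Low: payoffs 6, 3, 7 → best response Max.
Plant 1 against Medium: payoffs 6, 3, 8 → best response Max.
Plant 2 against Medium: payoffs 4, 8 → best response Medium.
Plant 2 against High: payoffs 3, 8 → best response Medium.
Plant 2 against Max: payoffs 1, 4 → best response Medium.
Mutual best responses: (Max, Medium).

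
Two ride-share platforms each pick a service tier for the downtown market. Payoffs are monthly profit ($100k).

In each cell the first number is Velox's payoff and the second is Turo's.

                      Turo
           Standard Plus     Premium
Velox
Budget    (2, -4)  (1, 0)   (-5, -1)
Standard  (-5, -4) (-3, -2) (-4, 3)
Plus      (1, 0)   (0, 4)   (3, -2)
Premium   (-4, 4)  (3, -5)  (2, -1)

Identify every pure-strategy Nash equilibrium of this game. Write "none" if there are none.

none

Velox against Standard: payoffs 2, -5, 1, -4 → best response Budget.
Velox against Plus: payoffs 1, -3, 0, 3 → best response Premium.
Velox against Premium: payoffs -5, -4, 3, 2 → best response Plus.
Turo against Budget: payoffs -4, 0, -1 → best response Plus.
Turo against Standard: payoffs -4, -2, 3 → best response Premium.
Turo against Plus: payoffs 0, 4, -2 → best response Plus.
Turo against Premium: payoffs 4, -5, -1 → best response Standard.
No profile is a mutual best response for all players.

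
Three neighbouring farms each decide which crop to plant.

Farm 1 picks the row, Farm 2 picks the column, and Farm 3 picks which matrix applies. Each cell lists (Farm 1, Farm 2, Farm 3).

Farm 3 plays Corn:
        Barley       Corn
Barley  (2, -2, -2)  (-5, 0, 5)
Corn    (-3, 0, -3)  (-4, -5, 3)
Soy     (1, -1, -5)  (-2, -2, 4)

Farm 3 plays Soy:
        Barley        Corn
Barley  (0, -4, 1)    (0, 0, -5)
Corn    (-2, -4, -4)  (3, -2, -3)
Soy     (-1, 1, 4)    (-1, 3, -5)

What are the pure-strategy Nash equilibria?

none

Check each profile: it is a Nash equilibrium iff no player can strictly gain by switching unilaterally.
(Barley, Barley, Corn): Farm 2 can switch to Corn (-2 → 0). Not NE.
(Barley, Barley, Soy): Farm 2 can switch to Corn (-4 → 0). Not NE.
(Barley, Corn, Corn): Farm 1 can switch to Corn (-5 → -4). Not NE.
(Barley, Corn, Soy): Farm 1 can switch to Corn (0 → 3). Not NE.
(Corn, Barley, Corn): Farm 1 can switch to Barley (-3 → 2). Not NE.
(Corn, Barley, Soy): Farm 1 can switch to Barley (-2 → 0). Not NE.
(Corn, Corn, Corn): Farm 1 can switch to Soy (-4 → -2). Not NE.
(Corn, Corn, Soy): Farm 3 can switch to Corn (-3 → 3). Not NE.
(The remaining 4 profiles each have a profitable deviation by the same check.)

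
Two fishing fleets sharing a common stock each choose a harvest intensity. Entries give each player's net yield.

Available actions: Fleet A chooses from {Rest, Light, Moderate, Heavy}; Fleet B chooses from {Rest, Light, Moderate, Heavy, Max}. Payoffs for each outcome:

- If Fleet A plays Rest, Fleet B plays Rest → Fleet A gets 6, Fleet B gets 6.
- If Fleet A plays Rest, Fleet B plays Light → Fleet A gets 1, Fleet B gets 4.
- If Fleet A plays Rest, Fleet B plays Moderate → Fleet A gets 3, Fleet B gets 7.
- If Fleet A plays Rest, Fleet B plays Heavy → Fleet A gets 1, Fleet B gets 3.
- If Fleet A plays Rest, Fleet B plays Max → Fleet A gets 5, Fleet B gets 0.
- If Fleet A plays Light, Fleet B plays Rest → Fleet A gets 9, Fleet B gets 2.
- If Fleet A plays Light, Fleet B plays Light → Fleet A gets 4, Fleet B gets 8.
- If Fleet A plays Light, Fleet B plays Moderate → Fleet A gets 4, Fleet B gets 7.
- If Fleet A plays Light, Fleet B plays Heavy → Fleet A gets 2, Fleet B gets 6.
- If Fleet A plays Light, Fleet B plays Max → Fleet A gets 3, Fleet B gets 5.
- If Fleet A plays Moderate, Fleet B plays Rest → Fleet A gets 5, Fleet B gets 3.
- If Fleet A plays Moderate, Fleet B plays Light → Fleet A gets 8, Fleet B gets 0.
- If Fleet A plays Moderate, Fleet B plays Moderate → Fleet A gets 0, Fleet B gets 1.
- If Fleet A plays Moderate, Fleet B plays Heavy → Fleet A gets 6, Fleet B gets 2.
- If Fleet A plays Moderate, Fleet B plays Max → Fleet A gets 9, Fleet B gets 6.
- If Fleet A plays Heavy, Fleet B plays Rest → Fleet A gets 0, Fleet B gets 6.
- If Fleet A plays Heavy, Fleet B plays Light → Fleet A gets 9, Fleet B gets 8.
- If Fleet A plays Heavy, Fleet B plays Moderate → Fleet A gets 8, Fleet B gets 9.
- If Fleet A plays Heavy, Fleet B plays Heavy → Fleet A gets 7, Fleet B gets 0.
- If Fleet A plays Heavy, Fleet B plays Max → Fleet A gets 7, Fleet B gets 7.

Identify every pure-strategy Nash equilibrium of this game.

For each strategy profile, look for a profitable unilateral deviation.
(Rest, Rest): Fleet A can switch to Light (6 → 9). Not NE.
(Rest, Light): Fleet A can switch to Light (1 → 4). Not NE.
(Rest, Moderate): Fleet A can switch to Light (3 → 4). Not NE.
(Rest, Heavy): Fleet A can switch to Light (1 → 2). Not NE.
(Rest, Max): Fleet A can switch to Moderate (5 → 9). Not NE.
(Light, Rest): Fleet B can switch to Light (2 → 8). Not NE.
(Light, Light): Fleet A can switch to Moderate (4 → 8). Not NE.
(Light, Moderate): Fleet A can switch to Heavy (4 → 8). Not NE.
(Light, Heavy): Fleet A can switch to Moderate (2 → 6). Not NE.
(Light, Max): Fleet A can switch to Rest (3 → 5). Not NE.
(Moderate, Max): Fleet A gets 9, best alternative 7; Fleet B gets 6, best alternative 3. No profitable deviation — NE.
(Heavy, Moderate): Fleet A gets 8, best alternative 4; Fleet B gets 9, best alternative 8. No profitable deviation — NE.
(The remaining 8 profiles each have a profitable deviation by the same check.)

The pure Nash equilibria are (Moderate, Max) and (Heavy, Moderate).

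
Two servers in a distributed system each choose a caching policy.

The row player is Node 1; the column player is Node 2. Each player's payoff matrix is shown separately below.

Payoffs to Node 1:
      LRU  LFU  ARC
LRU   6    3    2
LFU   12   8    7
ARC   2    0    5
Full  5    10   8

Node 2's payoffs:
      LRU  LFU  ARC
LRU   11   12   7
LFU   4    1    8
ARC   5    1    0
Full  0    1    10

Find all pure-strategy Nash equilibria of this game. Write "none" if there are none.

Pure NE: (Full, ARC)

Check each profile: it is a Nash equilibrium iff no player can strictly gain by switching unilaterally.
(LRU, LRU): Node 1 can switch to LFU (6 → 12). Not NE.
(LRU, LFU): Node 1 can switch to LFU (3 → 8). Not NE.
(LRU, ARC): Node 1 can switch to LFU (2 → 7). Not NE.
(LFU, LRU): Node 2 can switch to ARC (4 → 8). Not NE.
(LFU, LFU): Node 1 can switch to Full (8 → 10). Not NE.
(LFU, ARC): Node 1 can switch to Full (7 → 8). Not NE.
(ARC, LRU): Node 1 can switch to LRU (2 → 6). Not NE.
(ARC, LFU): Node 1 can switch to LRU (0 → 3). Not NE.
(ARC, ARC): Node 1 can switch to LFU (5 → 7). Not NE.
(Full, LRU): Node 1 can switch to LRU (5 → 6). Not NE.
(Full, LFU): Node 2 can switch to ARC (1 → 10). Not NE.
(Full, ARC): Node 1 gets 8, best alternative 7; Node 2 gets 10, best alternative 1. No profitable deviation — NE.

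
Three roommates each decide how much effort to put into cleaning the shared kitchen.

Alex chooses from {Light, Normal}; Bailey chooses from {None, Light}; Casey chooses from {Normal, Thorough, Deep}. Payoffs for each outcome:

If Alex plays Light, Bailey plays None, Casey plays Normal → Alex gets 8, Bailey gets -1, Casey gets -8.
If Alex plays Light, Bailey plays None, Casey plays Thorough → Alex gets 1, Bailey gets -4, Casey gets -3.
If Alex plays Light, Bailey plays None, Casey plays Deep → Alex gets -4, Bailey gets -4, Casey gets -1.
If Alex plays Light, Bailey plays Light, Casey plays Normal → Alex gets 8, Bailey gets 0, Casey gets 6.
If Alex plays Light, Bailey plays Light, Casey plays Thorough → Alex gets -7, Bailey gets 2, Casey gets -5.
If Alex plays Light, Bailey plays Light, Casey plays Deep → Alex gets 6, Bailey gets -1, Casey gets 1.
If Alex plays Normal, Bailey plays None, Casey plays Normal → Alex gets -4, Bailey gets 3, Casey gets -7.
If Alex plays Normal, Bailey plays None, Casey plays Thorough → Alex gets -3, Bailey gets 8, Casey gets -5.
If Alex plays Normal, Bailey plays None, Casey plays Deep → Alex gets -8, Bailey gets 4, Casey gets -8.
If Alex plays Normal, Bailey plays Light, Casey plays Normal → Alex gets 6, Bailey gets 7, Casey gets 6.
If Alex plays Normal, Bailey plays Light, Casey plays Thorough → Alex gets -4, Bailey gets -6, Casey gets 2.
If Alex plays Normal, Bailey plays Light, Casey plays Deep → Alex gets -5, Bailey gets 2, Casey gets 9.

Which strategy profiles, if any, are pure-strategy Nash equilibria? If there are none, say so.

For each strategy profile, look for a profitable unilateral deviation.
(Light, None, Normal): Bailey can switch to Light (-1 → 0). Not NE.
(Light, None, Thorough): Bailey can switch to Light (-4 → 2). Not NE.
(Light, None, Deep): Bailey can switch to Light (-4 → -1). Not NE.
(Light, Light, Normal): Alex gets 8, best alternative 6; Bailey gets 0, best alternative -1; Casey gets 6, best alternative 1. No profitable deviation — NE.
(Light, Light, Thorough): Alex can switch to Normal (-7 → -4). Not NE.
(Light, Light, Deep): Casey can switch to Normal (1 → 6). Not NE.
(Normal, None, Normal): Alex can switch to Light (-4 → 8). Not NE.
(The remaining 5 profiles each have a profitable deviation by the same check.)

Pure NE: (Light, Light, Normal)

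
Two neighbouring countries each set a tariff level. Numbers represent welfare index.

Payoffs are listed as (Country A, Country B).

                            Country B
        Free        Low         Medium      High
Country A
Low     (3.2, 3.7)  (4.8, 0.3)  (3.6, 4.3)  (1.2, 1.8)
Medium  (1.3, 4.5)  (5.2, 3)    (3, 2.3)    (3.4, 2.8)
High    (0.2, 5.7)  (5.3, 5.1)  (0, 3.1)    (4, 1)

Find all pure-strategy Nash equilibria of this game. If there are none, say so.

Mark each player's best response to every combination of opponents' strategies; a profile where every player is best-responding is a pure Nash equilibrium.
Country A against Free: payoffs 3.2, 1.3, 0.2 → best response Low.
Country A against Low: payoffs 4.8, 5.2, 5.3 → best response High.
Country A against Medium: payoffs 3.6, 3, 0 → best response Low.
Country A against High: payoffs 1.2, 3.4, 4 → best response High.
Country B against Low: payoffs 3.7, 0.3, 4.3, 1.8 → best response Medium.
Country B against Medium: payoffs 4.5, 3, 2.3, 2.8 → best response Free.
Country B against High: payoffs 5.7, 5.1, 3.1, 1 → best response Free.
Mutual best responses: (Low, Medium).

(Low, Medium)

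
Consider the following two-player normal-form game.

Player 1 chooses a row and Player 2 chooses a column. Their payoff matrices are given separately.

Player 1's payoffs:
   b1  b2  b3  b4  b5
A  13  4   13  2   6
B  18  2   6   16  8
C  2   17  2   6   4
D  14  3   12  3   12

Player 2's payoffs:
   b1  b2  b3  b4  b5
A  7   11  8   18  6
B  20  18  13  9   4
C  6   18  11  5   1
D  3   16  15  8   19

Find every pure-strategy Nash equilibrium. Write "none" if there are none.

(A, b1): Player 1 can switch to B (13 → 18). Not NE.
(A, b2): Player 1 can switch to C (4 → 17). Not NE.
(A, b3): Player 2 can switch to b2 (8 → 11). Not NE.
(A, b4): Player 1 can switch to B (2 → 16). Not NE.
(A, b5): Player 1 can switch to B (6 → 8). Not NE.
(B, b1): Player 1 gets 18, best alternative 14; Player 2 gets 20, best alternative 18. No profitable deviation — NE.
(B, b2): Player 1 can switch to A (2 → 4). Not NE.
(C, b2): Player 1 gets 17, best alternative 4; Player 2 gets 18, best alternative 11. No profitable deviation — NE.
(D, b5): Player 1 gets 12, best alternative 8; Player 2 gets 19, best alternative 16. No profitable deviation — NE.
(The remaining 11 profiles each have a profitable deviation by the same check.)

Pure-strategy Nash equilibria: (B, b1); (C, b2); (D, b5)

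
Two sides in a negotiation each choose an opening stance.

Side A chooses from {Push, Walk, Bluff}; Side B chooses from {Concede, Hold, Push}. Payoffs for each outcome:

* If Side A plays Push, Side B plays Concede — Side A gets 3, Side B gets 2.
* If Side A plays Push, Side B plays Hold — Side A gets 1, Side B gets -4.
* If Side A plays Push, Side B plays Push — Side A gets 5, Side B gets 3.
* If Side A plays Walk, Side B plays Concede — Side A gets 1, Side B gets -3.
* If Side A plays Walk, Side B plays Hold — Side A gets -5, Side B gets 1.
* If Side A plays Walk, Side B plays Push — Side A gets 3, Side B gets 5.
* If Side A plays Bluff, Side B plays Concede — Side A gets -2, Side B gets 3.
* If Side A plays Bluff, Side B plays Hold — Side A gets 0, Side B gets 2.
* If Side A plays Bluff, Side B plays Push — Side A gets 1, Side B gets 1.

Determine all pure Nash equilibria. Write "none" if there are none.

Pure NE: (Push, Push)

For each strategy profile, look for a profitable unilateral deviation.
(Push, Concede): Side B can switch to Push (2 → 3). Not NE.
(Push, Hold): Side B can switch to Concede (-4 → 2). Not NE.
(Push, Push): Side A gets 5, best alternative 3; Side B gets 3, best alternative 2. No profitable deviation — NE.
(Walk, Concede): Side A can switch to Push (1 → 3). Not NE.
(Walk, Hold): Side A can switch to Push (-5 → 1). Not NE.
(Walk, Push): Side A can switch to Push (3 → 5). Not NE.
(Bluff, Concede): Side A can switch to Push (-2 → 3). Not NE.
(Bluff, Hold): Side A can switch to Push (0 → 1). Not NE.
(Bluff, Push): Side A can switch to Push (1 → 5). Not NE.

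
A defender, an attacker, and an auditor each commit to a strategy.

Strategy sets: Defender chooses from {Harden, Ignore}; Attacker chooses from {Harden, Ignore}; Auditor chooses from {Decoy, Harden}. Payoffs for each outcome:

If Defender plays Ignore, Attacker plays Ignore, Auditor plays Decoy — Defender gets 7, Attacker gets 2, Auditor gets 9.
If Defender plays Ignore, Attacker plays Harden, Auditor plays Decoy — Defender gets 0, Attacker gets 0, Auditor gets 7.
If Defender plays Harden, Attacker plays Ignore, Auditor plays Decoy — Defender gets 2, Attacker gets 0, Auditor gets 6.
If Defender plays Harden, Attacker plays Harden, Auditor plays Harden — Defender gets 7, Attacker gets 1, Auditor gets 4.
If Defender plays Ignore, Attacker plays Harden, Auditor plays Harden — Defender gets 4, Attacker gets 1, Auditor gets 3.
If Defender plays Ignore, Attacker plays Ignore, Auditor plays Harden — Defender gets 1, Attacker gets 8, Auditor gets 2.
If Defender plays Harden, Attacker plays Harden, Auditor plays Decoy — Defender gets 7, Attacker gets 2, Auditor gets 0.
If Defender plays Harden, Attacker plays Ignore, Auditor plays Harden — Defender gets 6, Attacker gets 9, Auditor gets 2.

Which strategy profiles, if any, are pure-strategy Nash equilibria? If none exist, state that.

Defender against (Harden, Decoy): payoffs 7, 0 → best response Harden.
Defender against (Harden, Harden): payoffs 7, 4 → best response Harden.
Defender against (Ignore, Decoy): payoffs 2, 7 → best response Ignore.
Defender against (Ignore, Harden): payoffs 6, 1 → best response Harden.
Attacker against (Harden, Decoy): payoffs 2, 0 → best response Harden.
Attacker against (Harden, Harden): payoffs 1, 9 → best response Ignore.
Attacker against (Ignore, Decoy): payoffs 0, 2 → best response Ignore.
Attacker against (Ignore, Harden): payoffs 1, 8 → best response Ignore.
Auditor against (Harden, Harden): payoffs 0, 4 → best response Harden.
Auditor against (Harden, Ignore): payoffs 6, 2 → best response Decoy.
Auditor against (Ignore, Harden): payoffs 7, 3 → best response Decoy.
Auditor against (Ignore, Ignore): payoffs 9, 2 → best response Decoy.
Mutual best responses: (Ignore, Ignore, Decoy).

(Ignore, Ignore, Decoy)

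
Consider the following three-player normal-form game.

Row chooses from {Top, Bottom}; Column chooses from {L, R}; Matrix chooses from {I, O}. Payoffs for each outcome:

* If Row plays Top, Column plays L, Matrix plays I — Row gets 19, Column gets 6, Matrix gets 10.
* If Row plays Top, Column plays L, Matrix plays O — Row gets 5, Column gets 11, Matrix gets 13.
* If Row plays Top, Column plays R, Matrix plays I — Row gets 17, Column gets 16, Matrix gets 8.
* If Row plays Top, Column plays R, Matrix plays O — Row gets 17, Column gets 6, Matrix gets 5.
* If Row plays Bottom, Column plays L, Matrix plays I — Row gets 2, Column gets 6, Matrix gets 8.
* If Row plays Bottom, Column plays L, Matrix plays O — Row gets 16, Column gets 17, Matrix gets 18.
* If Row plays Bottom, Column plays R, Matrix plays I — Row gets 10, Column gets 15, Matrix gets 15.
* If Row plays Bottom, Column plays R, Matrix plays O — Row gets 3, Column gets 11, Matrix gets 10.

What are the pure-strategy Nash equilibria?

Row against (L, I): payoffs 19, 2 → best response Top.
Row against (L, O): payoffs 5, 16 → best response Bottom.
Row against (R, I): payoffs 17, 10 → best response Top.
Row against (R, O): payoffs 17, 3 → best response Top.
Column against (Top, I): payoffs 6, 16 → best response R.
Column against (Top, O): payoffs 11, 6 → best response L.
Column against (Bottom, I): payoffs 6, 15 → best response R.
Column against (Bottom, O): payoffs 17, 11 → best response L.
Matrix against (Top, L): payoffs 10, 13 → best response O.
Matrix against (Top, R): payoffs 8, 5 → best response I.
Matrix against (Bottom, L): payoffs 8, 18 → best response O.
Matrix against (Bottom, R): payoffs 15, 10 → best response I.
Mutual best responses: (Top, R, I); (Bottom, L, O).

The pure Nash equilibria are (Top, R, I); (Bottom, L, O).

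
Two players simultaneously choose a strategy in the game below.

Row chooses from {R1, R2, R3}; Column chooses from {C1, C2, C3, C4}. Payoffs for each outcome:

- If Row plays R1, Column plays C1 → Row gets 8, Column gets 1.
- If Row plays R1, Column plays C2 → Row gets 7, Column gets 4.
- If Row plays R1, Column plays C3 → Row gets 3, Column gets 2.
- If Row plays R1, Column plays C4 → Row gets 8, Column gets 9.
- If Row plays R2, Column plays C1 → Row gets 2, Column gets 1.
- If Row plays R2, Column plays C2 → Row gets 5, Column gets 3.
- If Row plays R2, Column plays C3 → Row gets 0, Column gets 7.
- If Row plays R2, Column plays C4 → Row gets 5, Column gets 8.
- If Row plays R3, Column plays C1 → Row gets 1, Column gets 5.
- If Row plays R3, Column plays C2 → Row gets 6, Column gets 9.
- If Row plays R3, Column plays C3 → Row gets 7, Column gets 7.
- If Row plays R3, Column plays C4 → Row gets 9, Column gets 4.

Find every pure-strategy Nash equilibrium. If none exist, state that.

No pure-strategy Nash equilibrium.

(R1, C1): Column can switch to C2 (1 → 4). Not NE.
(R1, C2): Column can switch to C4 (4 → 9). Not NE.
(R1, C3): Row can switch to R3 (3 → 7). Not NE.
(R1, C4): Row can switch to R3 (8 → 9). Not NE.
(R2, C1): Row can switch to R1 (2 → 8). Not NE.
(R2, C2): Row can switch to R1 (5 → 7). Not NE.
(R2, C3): Row can switch to R1 (0 → 3). Not NE.
(R2, C4): Row can switch to R1 (5 → 8). Not NE.
(The remaining 4 profiles each have a profitable deviation by the same check.)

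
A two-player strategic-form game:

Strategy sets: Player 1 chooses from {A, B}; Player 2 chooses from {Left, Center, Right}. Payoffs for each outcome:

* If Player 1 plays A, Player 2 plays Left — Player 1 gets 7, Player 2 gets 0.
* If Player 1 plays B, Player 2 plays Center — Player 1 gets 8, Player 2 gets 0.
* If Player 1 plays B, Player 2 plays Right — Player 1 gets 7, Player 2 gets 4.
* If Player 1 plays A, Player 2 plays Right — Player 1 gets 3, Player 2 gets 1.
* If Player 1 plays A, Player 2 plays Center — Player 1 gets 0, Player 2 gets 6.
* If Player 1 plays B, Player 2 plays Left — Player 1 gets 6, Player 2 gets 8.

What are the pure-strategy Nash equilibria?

There is no pure-strategy Nash equilibrium.

(A, Left): Player 2 can switch to Center (0 → 6). Not NE.
(A, Center): Player 1 can switch to B (0 → 8). Not NE.
(A, Right): Player 1 can switch to B (3 → 7). Not NE.
(B, Left): Player 1 can switch to A (6 → 7). Not NE.
(B, Center): Player 2 can switch to Left (0 → 8). Not NE.
(B, Right): Player 2 can switch to Left (4 → 8). Not NE.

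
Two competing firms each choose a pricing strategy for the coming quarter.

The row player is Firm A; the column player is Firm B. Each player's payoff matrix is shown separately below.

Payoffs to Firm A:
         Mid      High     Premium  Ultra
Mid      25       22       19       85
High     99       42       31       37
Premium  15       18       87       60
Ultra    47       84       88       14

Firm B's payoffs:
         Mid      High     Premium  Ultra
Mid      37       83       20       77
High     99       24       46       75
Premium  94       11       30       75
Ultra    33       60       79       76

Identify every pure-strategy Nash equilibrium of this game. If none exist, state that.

(Mid, Mid): Firm A can switch to High (25 → 99). Not NE.
(Mid, High): Firm A can switch to High (22 → 42). Not NE.
(Mid, Premium): Firm A can switch to High (19 → 31). Not NE.
(Mid, Ultra): Firm B can switch to High (77 → 83). Not NE.
(High, Mid): Firm A gets 99, best alternative 47; Firm B gets 99, best alternative 75. No profitable deviation — NE.
(High, High): Firm A can switch to Ultra (42 → 84). Not NE.
(High, Premium): Firm A can switch to Premium (31 → 87). Not NE.
(High, Ultra): Firm A can switch to Mid (37 → 85). Not NE.
(Premium, Mid): Firm A can switch to Mid (15 → 25). Not NE.
(Ultra, Premium): Firm A gets 88, best alternative 87; Firm B gets 79, best alternative 76. No profitable deviation — NE.
(The remaining 6 profiles each have a profitable deviation by the same check.)

(High, Mid) and (Ultra, Premium)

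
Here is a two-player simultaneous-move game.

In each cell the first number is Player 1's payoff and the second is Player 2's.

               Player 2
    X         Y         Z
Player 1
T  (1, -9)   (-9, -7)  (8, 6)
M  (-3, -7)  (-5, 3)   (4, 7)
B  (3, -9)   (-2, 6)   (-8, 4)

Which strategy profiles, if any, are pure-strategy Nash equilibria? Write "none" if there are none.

Pure-strategy Nash equilibria: (T, Z); (B, Y)

(T, X): Player 1 can switch to B (1 → 3). Not NE.
(T, Y): Player 1 can switch to M (-9 → -5). Not NE.
(T, Z): Player 1 gets 8, best alternative 4; Player 2 gets 6, best alternative -7. No profitable deviation — NE.
(M, X): Player 1 can switch to T (-3 → 1). Not NE.
(M, Y): Player 1 can switch to B (-5 → -2). Not NE.
(M, Z): Player 1 can switch to T (4 → 8). Not NE.
(B, X): Player 2 can switch to Y (-9 → 6). Not NE.
(B, Y): Player 1 gets -2, best alternative -5; Player 2 gets 6, best alternative 4. No profitable deviation — NE.
(B, Z): Player 1 can switch to T (-8 → 8). Not NE.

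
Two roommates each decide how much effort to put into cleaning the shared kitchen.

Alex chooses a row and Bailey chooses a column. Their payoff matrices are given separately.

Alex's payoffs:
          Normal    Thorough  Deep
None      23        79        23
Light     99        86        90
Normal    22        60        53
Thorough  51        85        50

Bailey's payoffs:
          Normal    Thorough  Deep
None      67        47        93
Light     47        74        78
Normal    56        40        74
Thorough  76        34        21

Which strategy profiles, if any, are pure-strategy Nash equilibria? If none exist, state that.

For each player, find the best response to each opponent profile; mutual best responses are the pure NE.
Alex against Normal: payoffs 23, 99, 22, 51 → best response Light.
Alex against Thorough: payoffs 79, 86, 60, 85 → best response Light.
Alex against Deep: payoffs 23, 90, 53, 50 → best response Light.
Bailey against None: payoffs 67, 47, 93 → best response Deep.
Bailey against Light: payoffs 47, 74, 78 → best response Deep.
Bailey against Normal: payoffs 56, 40, 74 → best response Deep.
Bailey against Thorough: payoffs 76, 34, 21 → best response Normal.
Mutual best responses: (Light, Deep).

(Light, Deep)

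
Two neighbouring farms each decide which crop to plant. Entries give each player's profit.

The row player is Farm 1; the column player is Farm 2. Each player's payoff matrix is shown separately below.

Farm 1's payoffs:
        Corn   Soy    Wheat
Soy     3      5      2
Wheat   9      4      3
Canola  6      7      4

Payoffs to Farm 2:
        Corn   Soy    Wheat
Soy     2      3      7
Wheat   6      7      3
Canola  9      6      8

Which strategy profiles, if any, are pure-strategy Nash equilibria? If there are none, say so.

No pure-strategy Nash equilibrium.

(Soy, Corn): Farm 1 can switch to Wheat (3 → 9). Not NE.
(Soy, Soy): Farm 1 can switch to Canola (5 → 7). Not NE.
(Soy, Wheat): Farm 1 can switch to Wheat (2 → 3). Not NE.
(Wheat, Corn): Farm 2 can switch to Soy (6 → 7). Not NE.
(Wheat, Soy): Farm 1 can switch to Soy (4 → 5). Not NE.
(Wheat, Wheat): Farm 1 can switch to Canola (3 → 4). Not NE.
(Canola, Corn): Farm 1 can switch to Wheat (6 → 9). Not NE.
(Canola, Soy): Farm 2 can switch to Corn (6 → 9). Not NE.
(Canola, Wheat): Farm 2 can switch to Corn (8 → 9). Not NE.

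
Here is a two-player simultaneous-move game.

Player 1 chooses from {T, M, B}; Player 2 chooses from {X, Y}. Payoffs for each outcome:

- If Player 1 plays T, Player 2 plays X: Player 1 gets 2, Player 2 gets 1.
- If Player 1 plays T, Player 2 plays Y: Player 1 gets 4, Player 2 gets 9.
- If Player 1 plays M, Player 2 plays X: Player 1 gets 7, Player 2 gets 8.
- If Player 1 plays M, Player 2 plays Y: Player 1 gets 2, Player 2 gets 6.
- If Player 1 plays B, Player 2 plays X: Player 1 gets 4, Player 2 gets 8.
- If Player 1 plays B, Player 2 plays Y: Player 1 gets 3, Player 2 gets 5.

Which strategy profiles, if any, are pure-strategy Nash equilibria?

The pure Nash equilibria are (T, Y); (M, X).

(T, X): Player 1 can switch to M (2 → 7). Not NE.
(T, Y): Player 1 gets 4, best alternative 3; Player 2 gets 9, best alternative 1. No profitable deviation — NE.
(M, X): Player 1 gets 7, best alternative 4; Player 2 gets 8, best alternative 6. No profitable deviation — NE.
(M, Y): Player 1 can switch to T (2 → 4). Not NE.
(B, X): Player 1 can switch to M (4 → 7). Not NE.
(B, Y): Player 1 can switch to T (3 → 4). Not NE.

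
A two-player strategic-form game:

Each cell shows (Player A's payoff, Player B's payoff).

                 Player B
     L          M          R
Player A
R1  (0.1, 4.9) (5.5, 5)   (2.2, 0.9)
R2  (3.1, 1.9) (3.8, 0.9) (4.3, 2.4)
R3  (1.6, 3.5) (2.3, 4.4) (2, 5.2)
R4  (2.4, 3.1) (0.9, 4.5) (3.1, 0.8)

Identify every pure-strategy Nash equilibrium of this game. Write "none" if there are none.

(R1, L): Player A can switch to R2 (0.1 → 3.1). Not NE.
(R1, M): Player A gets 5.5, best alternative 3.8; Player B gets 5, best alternative 4.9. No profitable deviation — NE.
(R1, R): Player A can switch to R2 (2.2 → 4.3). Not NE.
(R2, L): Player B can switch to R (1.9 → 2.4). Not NE.
(R2, M): Player A can switch to R1 (3.8 → 5.5). Not NE.
(R2, R): Player A gets 4.3, best alternative 3.1; Player B gets 2.4, best alternative 1.9. No profitable deviation — NE.
(R3, L): Player A can switch to R2 (1.6 → 3.1). Not NE.
(R3, M): Player A can switch to R1 (2.3 → 5.5). Not NE.
(The remaining 4 profiles each have a profitable deviation by the same check.)

Pure-strategy Nash equilibria: (R1, M) and (R2, R)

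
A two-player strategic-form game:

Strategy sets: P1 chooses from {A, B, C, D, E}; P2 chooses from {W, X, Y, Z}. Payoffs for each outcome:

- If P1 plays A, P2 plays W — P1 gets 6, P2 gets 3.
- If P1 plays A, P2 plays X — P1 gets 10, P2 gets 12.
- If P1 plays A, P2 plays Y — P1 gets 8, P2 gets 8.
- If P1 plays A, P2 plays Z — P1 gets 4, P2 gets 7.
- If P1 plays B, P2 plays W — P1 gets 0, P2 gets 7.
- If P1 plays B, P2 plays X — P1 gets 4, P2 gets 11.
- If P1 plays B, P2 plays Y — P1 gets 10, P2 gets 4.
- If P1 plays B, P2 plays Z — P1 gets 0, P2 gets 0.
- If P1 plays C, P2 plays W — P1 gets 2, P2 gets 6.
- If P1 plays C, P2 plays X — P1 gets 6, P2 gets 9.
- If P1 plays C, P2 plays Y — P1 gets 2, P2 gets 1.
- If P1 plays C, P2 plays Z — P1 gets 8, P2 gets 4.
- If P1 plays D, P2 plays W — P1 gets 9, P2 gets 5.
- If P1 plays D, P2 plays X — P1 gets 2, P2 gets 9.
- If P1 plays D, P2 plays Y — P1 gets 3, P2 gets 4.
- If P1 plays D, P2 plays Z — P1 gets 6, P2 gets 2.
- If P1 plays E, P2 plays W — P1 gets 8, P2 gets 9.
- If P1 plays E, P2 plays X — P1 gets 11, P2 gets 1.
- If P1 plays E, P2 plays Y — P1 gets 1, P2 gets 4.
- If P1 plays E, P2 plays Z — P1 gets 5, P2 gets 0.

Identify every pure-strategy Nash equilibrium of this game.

This game has no pure Nash equilibrium.

Mark each player's best response to every combination of opponents' strategies; a profile where every player is best-responding is a pure Nash equilibrium.
P1 against W: payoffs 6, 0, 2, 9, 8 → best response D.
P1 against X: payoffs 10, 4, 6, 2, 11 → best response E.
P1 against Y: payoffs 8, 10, 2, 3, 1 → best response B.
P1 against Z: payoffs 4, 0, 8, 6, 5 → best response C.
P2 against A: payoffs 3, 12, 8, 7 → best response X.
P2 against B: payoffs 7, 11, 4, 0 → best response X.
P2 against C: payoffs 6, 9, 1, 4 → best response X.
P2 against D: payoffs 5, 9, 4, 2 → best response X.
P2 against E: payoffs 9, 1, 4, 0 → best response W.
No profile is a mutual best response for all players.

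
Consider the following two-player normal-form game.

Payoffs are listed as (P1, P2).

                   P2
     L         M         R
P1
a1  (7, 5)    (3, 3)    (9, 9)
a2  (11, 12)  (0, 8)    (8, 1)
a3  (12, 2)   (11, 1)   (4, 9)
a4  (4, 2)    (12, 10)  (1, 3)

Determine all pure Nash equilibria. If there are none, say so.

The pure Nash equilibria are (a1, R), (a4, M).

Check each profile: it is a Nash equilibrium iff no player can strictly gain by switching unilaterally.
(a1, L): P1 can switch to a2 (7 → 11). Not NE.
(a1, M): P1 can switch to a3 (3 → 11). Not NE.
(a1, R): P1 gets 9, best alternative 8; P2 gets 9, best alternative 5. No profitable deviation — NE.
(a2, L): P1 can switch to a3 (11 → 12). Not NE.
(a2, M): P1 can switch to a1 (0 → 3). Not NE.
(a2, R): P1 can switch to a1 (8 → 9). Not NE.
(a3, L): P2 can switch to R (2 → 9). Not NE.
(a3, M): P1 can switch to a4 (11 → 12). Not NE.
(a3, R): P1 can switch to a1 (4 → 9). Not NE.
(a4, L): P1 can switch to a1 (4 → 7). Not NE.
(a4, M): P1 gets 12, best alternative 11; P2 gets 10, best alternative 3. No profitable deviation — NE.
(a4, R): P1 can switch to a1 (1 → 9). Not NE.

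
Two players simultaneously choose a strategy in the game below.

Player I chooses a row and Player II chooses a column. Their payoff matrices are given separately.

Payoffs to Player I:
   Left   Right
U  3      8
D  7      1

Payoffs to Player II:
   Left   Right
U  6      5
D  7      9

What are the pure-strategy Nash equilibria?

There is no pure-strategy Nash equilibrium.

(U, Left): Player I can switch to D (3 → 7). Not NE.
(U, Right): Player II can switch to Left (5 → 6). Not NE.
(D, Left): Player II can switch to Right (7 → 9). Not NE.
(D, Right): Player I can switch to U (1 → 8). Not NE.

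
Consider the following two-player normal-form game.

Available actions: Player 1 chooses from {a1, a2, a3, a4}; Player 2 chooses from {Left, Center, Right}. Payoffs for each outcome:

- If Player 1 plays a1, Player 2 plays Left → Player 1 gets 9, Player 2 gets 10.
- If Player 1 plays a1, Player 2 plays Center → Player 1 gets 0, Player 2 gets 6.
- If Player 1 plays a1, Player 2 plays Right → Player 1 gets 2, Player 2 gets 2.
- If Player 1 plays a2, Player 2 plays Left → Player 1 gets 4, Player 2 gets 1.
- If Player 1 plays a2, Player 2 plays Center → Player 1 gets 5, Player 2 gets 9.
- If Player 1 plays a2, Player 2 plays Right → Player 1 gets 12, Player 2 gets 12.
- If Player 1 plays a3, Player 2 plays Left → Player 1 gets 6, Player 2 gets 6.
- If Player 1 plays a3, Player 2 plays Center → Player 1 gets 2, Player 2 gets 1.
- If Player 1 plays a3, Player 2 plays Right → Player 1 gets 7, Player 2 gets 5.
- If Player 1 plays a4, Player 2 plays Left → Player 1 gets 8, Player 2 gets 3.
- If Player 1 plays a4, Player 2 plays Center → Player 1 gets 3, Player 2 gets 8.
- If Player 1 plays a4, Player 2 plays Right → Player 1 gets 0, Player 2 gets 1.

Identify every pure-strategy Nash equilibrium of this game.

(a1, Left): Player 1 gets 9, best alternative 8; Player 2 gets 10, best alternative 6. No profitable deviation — NE.
(a1, Center): Player 1 can switch to a2 (0 → 5). Not NE.
(a1, Right): Player 1 can switch to a2 (2 → 12). Not NE.
(a2, Left): Player 1 can switch to a1 (4 → 9). Not NE.
(a2, Center): Player 2 can switch to Right (9 → 12). Not NE.
(a2, Right): Player 1 gets 12, best alternative 7; Player 2 gets 12, best alternative 9. No profitable deviation — NE.
(a3, Left): Player 1 can switch to a1 (6 → 9). Not NE.
(a3, Center): Player 1 can switch to a2 (2 → 5). Not NE.
(The remaining 4 profiles each have a profitable deviation by the same check.)

Pure-strategy Nash equilibria: (a1, Left); (a2, Right)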